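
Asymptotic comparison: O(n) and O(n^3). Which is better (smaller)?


linear grows slower than cubic
O(n) is asymptotically smaller; O(n^3) grows faster


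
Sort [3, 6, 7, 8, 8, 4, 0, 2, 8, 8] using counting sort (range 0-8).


Count array: [1, 0, 1, 1, 1, 0, 1, 1, 4]
Reconstruct: [0, 2, 3, 4, 6, 7, 8, 8, 8, 8]


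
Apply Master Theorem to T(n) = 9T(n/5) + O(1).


a=9, b=5, c=0. log_5(9)=1.365 > c=0. Case 1: O(n^log_b(a)) = O(n^1.365)
Complexity: O(n^1.365)


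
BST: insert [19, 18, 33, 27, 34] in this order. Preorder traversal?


Root = 19; build tree by BST insertion.
Preorder traversal: [19, 18, 33, 27, 34]


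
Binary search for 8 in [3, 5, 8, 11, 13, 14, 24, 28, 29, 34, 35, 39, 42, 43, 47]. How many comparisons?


Search for 8:
[0,14] mid=7 arr[7]=28
[0,6] mid=3 arr[3]=11
[0,2] mid=1 arr[1]=5
[2,2] mid=2 arr[2]=8
Total: 4 comparisons


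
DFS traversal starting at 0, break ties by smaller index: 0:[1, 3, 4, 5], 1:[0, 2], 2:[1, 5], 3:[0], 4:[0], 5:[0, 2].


DFS stack-based: start with [0]
Visit order: [0, 1, 2, 5, 3, 4]


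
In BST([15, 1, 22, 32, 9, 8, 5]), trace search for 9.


BST root = 15
Search for 9: compare at each node
Path: [15, 1, 9]


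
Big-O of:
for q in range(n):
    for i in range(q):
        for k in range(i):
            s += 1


Per nesting level: O(n) * O(n) [triangular over q] * O(n) [triangular over i] = O(n^3)
Complexity: O(n^3)


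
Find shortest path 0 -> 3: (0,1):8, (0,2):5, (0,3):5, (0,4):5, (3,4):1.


Dijkstra from 0:
Distances: {0: 0, 1: 8, 2: 5, 3: 5, 4: 5}
Shortest distance to 3 = 5, path = [0, 3]


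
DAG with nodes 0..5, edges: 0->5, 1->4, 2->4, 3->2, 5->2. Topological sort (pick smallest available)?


Kahn's algorithm, process smallest node first
Order: [0, 1, 3, 5, 2, 4]


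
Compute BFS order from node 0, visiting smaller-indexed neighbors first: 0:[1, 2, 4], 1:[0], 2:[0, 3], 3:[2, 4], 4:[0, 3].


BFS queue: start with [0]
Visit order: [0, 1, 2, 4, 3]


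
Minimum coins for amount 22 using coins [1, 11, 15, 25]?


dp[0]=0; dp[i]=1+min(dp[i-c] for c in coins)
...dp[17]=3, dp[18]=4, dp[19]=5, dp[20]=6, dp[21]=7, dp[22]=2
Minimum coins for 22 = 2


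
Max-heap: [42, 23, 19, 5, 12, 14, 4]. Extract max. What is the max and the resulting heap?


Max = 42
Replace root with last, heapify down
Resulting heap: [23, 12, 19, 5, 4, 14]


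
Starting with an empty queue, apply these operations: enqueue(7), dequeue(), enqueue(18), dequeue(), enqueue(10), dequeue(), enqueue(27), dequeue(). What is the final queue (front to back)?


enqueue(7) -> [7]
dequeue() returns 7 -> []
enqueue(18) -> [18]
dequeue() returns 18 -> []
enqueue(10) -> [10]
dequeue() returns 10 -> []
enqueue(27) -> [27]
dequeue() returns 27 -> []
Final queue (front to back): []


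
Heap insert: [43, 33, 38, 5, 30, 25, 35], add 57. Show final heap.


Append 57: [43, 33, 38, 5, 30, 25, 35, 57]
Bubble up: swap idx 7(57) with idx 3(5); swap idx 3(57) with idx 1(33); swap idx 1(57) with idx 0(43)
Result: [57, 43, 38, 33, 30, 25, 35, 5]


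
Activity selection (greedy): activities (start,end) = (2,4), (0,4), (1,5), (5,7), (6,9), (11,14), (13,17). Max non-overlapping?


Greedy: pick earliest-ending, then skip overlaps.
Selected (3 activities): [(2, 4), (5, 7), (11, 14)]


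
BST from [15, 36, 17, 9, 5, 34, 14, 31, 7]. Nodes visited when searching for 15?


BST root = 15
Search for 15: compare at each node
Path: [15]


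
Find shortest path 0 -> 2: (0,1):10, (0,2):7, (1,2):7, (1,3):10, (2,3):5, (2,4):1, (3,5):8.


Dijkstra from 0:
Distances: {0: 0, 1: 10, 2: 7, 3: 12, 4: 8, 5: 20}
Shortest distance to 2 = 7, path = [0, 2]


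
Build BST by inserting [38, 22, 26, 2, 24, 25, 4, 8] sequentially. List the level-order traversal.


Root = 38; build tree by BST insertion.
Level-Order traversal: [38, 22, 2, 26, 4, 24, 8, 25]


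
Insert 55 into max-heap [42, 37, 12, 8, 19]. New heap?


Append 55: [42, 37, 12, 8, 19, 55]
Bubble up: swap idx 5(55) with idx 2(12); swap idx 2(55) with idx 0(42)
Result: [55, 37, 42, 8, 19, 12]


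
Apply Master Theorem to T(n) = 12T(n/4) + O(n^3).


a=12, b=4, c=3. log_4(12)=1.792 < c=3. Case 3: O(n^c) = O(n^3)
Complexity: O(n^3)


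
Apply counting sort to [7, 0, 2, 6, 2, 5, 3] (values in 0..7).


Count array: [1, 0, 2, 1, 0, 1, 1, 1]
Reconstruct: [0, 2, 2, 3, 5, 6, 7]


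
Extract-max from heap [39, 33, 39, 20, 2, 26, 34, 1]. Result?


Max = 39
Replace root with last, heapify down
Resulting heap: [39, 33, 34, 20, 2, 26, 1]


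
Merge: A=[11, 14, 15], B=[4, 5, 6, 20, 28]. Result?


Compare heads, take smaller each step.
Merged: [4, 5, 6, 11, 14, 15, 20, 28]


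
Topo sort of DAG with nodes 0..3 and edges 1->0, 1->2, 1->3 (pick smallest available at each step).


Kahn's algorithm, process smallest node first
Order: [1, 0, 2, 3]


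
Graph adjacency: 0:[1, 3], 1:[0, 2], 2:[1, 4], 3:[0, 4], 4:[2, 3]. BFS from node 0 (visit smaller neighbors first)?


BFS queue: start with [0]
Visit order: [0, 1, 3, 2, 4]


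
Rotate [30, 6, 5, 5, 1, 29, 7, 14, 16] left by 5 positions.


Left rotate by 5: [29, 7, 14, 16, 30, 6, 5, 5, 1]


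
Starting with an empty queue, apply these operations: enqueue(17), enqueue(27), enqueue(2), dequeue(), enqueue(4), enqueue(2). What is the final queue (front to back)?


enqueue(17) -> [17]
enqueue(27) -> [17, 27]
enqueue(2) -> [17, 27, 2]
dequeue() returns 17 -> [27, 2]
enqueue(4) -> [27, 2, 4]
enqueue(2) -> [27, 2, 4, 2]
Final queue (front to back): [27, 2, 4, 2]


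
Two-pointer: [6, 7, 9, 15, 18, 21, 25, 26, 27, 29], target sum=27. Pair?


Two pointers: lo=0, hi=9
Found pair: (6, 21) summing to 27


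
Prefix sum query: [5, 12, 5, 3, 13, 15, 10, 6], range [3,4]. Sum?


Prefix sums: [0, 5, 17, 22, 25, 38, 53, 63, 69]
Sum[3..4] = prefix[5] - prefix[3] = 38 - 22 = 16


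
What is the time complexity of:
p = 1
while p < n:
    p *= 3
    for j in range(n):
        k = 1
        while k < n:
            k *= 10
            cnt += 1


Per nesting level: O(log n) * O(n) * O(log n) = O(n (log n)^2)
Complexity: O(n (log n)^2)


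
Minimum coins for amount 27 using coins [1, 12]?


dp[0]=0; dp[i]=1+min(dp[i-c] for c in coins)
...dp[22]=11, dp[23]=12, dp[24]=2, dp[25]=3, dp[26]=4, dp[27]=5
Minimum coins for 27 = 5


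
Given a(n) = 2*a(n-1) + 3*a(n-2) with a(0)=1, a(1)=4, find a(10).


Build bottom-up:
...a(8)=8201, a(9)=24604, a(10)=2*24604+3*8201=73811


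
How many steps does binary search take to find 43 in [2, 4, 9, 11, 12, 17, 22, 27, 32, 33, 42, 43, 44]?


Search for 43:
[0,12] mid=6 arr[6]=22
[7,12] mid=9 arr[9]=33
[10,12] mid=11 arr[11]=43
Total: 3 comparisons


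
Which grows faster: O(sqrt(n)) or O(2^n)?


sublinear grows slower than exponential
O(sqrt(n)) is asymptotically smaller; O(2^n) grows faster


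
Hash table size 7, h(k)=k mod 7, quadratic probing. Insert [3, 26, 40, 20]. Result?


Insertions: 3->slot 3; 26->slot 5; 40->slot 6; 20->slot 0
Table: [20, None, None, 3, None, 26, 40]


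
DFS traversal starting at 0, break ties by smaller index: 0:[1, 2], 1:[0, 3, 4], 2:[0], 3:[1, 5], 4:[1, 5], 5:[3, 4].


DFS stack-based: start with [0]
Visit order: [0, 1, 3, 5, 4, 2]


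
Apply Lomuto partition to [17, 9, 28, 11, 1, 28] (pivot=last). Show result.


Elements <= 28 go left of pivot.
Result: [17, 9, 28, 11, 1, 28], pivot at index 5


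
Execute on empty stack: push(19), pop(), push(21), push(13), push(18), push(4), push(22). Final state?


push(19) -> [19]
pop() returns 19 -> []
push(21) -> [21]
push(13) -> [21, 13]
push(18) -> [21, 13, 18]
push(4) -> [21, 13, 18, 4]
push(22) -> [21, 13, 18, 4, 22]
Final stack (bottom to top): [21, 13, 18, 4, 22]


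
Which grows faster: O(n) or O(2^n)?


linear grows slower than exponential
O(n) is asymptotically smaller; O(2^n) grows faster


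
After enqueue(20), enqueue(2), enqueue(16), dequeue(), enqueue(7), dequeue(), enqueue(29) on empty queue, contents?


enqueue(20) -> [20]
enqueue(2) -> [20, 2]
enqueue(16) -> [20, 2, 16]
dequeue() returns 20 -> [2, 16]
enqueue(7) -> [2, 16, 7]
dequeue() returns 2 -> [16, 7]
enqueue(29) -> [16, 7, 29]
Final queue (front to back): [16, 7, 29]


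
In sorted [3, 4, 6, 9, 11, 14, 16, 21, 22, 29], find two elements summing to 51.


Two pointers: lo=0, hi=9
Found pair: (22, 29) summing to 51


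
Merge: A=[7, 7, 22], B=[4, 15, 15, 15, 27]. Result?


Compare heads, take smaller each step.
Merged: [4, 7, 7, 15, 15, 15, 22, 27]


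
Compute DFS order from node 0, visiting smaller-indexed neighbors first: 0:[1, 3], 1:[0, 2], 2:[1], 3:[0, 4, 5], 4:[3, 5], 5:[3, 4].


DFS stack-based: start with [0]
Visit order: [0, 1, 2, 3, 4, 5]


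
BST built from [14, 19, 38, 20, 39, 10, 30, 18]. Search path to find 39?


BST root = 14
Search for 39: compare at each node
Path: [14, 19, 38, 39]


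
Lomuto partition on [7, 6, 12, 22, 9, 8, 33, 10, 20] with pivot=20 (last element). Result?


Elements <= 20 go left of pivot.
Result: [7, 6, 12, 9, 8, 10, 20, 22, 33], pivot at index 6


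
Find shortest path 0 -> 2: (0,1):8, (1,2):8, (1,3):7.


Dijkstra from 0:
Distances: {0: 0, 1: 8, 2: 16, 3: 15}
Shortest distance to 2 = 16, path = [0, 1, 2]


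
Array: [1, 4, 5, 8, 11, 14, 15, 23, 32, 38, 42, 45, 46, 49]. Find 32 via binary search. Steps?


Search for 32:
[0,13] mid=6 arr[6]=15
[7,13] mid=10 arr[10]=42
[7,9] mid=8 arr[8]=32
Total: 3 comparisons


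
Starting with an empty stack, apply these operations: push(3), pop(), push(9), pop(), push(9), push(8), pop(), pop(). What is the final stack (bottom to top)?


push(3) -> [3]
pop() returns 3 -> []
push(9) -> [9]
pop() returns 9 -> []
push(9) -> [9]
push(8) -> [9, 8]
pop() returns 8 -> [9]
pop() returns 9 -> []
Final stack (bottom to top): []


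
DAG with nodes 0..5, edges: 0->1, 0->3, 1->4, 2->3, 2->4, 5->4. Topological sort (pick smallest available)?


Kahn's algorithm, process smallest node first
Order: [0, 1, 2, 3, 5, 4]


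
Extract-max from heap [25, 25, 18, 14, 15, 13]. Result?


Max = 25
Replace root with last, heapify down
Resulting heap: [25, 15, 18, 14, 13]


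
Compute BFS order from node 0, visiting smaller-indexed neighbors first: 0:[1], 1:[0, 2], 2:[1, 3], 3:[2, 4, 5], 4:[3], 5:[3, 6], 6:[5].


BFS queue: start with [0]
Visit order: [0, 1, 2, 3, 4, 5, 6]


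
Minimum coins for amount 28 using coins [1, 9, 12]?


dp[0]=0; dp[i]=1+min(dp[i-c] for c in coins)
...dp[23]=4, dp[24]=2, dp[25]=3, dp[26]=4, dp[27]=3, dp[28]=4
Minimum coins for 28 = 4


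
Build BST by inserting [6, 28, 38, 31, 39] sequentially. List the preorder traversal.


Root = 6; build tree by BST insertion.
Preorder traversal: [6, 28, 38, 31, 39]


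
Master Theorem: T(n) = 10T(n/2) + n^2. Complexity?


a=10, b=2, c=2. log_2(10)=3.322 > c=2. Case 1: O(n^log_b(a)) = O(n^3.322)
Complexity: O(n^3.322)


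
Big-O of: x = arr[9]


Analysis: constant-time operation, no loop
Complexity: O(1)


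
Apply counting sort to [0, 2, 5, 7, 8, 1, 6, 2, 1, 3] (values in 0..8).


Count array: [1, 2, 2, 1, 0, 1, 1, 1, 1]
Reconstruct: [0, 1, 1, 2, 2, 3, 5, 6, 7, 8]


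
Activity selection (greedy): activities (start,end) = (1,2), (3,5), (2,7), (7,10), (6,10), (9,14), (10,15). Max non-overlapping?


Greedy: pick earliest-ending, then skip overlaps.
Selected (4 activities): [(1, 2), (3, 5), (7, 10), (10, 15)]


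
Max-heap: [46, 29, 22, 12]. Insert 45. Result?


Append 45: [46, 29, 22, 12, 45]
Bubble up: swap idx 4(45) with idx 1(29)
Result: [46, 45, 22, 12, 29]


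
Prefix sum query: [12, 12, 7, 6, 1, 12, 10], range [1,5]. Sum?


Prefix sums: [0, 12, 24, 31, 37, 38, 50, 60]
Sum[1..5] = prefix[6] - prefix[1] = 50 - 12 = 38


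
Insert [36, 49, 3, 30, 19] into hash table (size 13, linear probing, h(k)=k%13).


Insertions: 36->slot 10; 49->slot 11; 3->slot 3; 30->slot 4; 19->slot 6
Table: [None, None, None, 3, 30, None, 19, None, None, None, 36, 49, None]


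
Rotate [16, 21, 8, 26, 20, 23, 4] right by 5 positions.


Right rotate by 5: [8, 26, 20, 23, 4, 16, 21]


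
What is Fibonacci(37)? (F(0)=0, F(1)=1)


F(n)=F(n-1)+F(n-2)
...F(35)=9227465, F(36)=14930352, F(37)=24157817


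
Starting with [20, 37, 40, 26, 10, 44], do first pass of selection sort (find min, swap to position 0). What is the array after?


After one pass: [10, 37, 40, 26, 20, 44]


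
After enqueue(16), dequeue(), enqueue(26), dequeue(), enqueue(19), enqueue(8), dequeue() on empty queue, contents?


enqueue(16) -> [16]
dequeue() returns 16 -> []
enqueue(26) -> [26]
dequeue() returns 26 -> []
enqueue(19) -> [19]
enqueue(8) -> [19, 8]
dequeue() returns 19 -> [8]
Final queue (front to back): [8]


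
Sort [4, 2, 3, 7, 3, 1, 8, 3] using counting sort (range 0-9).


Count array: [0, 1, 1, 3, 1, 0, 0, 1, 1, 0]
Reconstruct: [1, 2, 3, 3, 3, 4, 7, 8]


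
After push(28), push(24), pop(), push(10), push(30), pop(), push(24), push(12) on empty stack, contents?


push(28) -> [28]
push(24) -> [28, 24]
pop() returns 24 -> [28]
push(10) -> [28, 10]
push(30) -> [28, 10, 30]
pop() returns 30 -> [28, 10]
push(24) -> [28, 10, 24]
push(12) -> [28, 10, 24, 12]
Final stack (bottom to top): [28, 10, 24, 12]


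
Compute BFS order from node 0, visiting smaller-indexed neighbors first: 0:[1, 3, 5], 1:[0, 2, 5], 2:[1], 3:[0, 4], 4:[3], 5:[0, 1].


BFS queue: start with [0]
Visit order: [0, 1, 3, 5, 2, 4]


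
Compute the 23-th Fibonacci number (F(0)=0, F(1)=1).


F(n)=F(n-1)+F(n-2)
...F(21)=10946, F(22)=17711, F(23)=28657


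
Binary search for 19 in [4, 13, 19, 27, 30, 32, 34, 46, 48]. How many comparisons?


Search for 19:
[0,8] mid=4 arr[4]=30
[0,3] mid=1 arr[1]=13
[2,3] mid=2 arr[2]=19
Total: 3 comparisons


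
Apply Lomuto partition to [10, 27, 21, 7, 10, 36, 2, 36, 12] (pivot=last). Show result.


Elements <= 12 go left of pivot.
Result: [10, 7, 10, 2, 12, 36, 27, 36, 21], pivot at index 4


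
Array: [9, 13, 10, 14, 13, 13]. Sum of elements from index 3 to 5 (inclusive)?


Prefix sums: [0, 9, 22, 32, 46, 59, 72]
Sum[3..5] = prefix[6] - prefix[3] = 72 - 32 = 40


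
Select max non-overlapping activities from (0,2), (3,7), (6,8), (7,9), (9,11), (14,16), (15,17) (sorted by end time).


Greedy: pick earliest-ending, then skip overlaps.
Selected (5 activities): [(0, 2), (3, 7), (7, 9), (9, 11), (14, 16)]


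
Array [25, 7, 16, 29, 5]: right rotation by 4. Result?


Right rotate by 4: [7, 16, 29, 5, 25]


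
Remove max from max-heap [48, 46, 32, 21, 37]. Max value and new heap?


Max = 48
Replace root with last, heapify down
Resulting heap: [46, 37, 32, 21]


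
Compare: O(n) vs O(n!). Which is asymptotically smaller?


linear grows slower than factorial
O(n) is asymptotically smaller; O(n!) grows faster


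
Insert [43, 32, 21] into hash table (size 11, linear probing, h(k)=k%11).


Insertions: 43->slot 10; 32->slot 0; 21->slot 1
Table: [32, 21, None, None, None, None, None, None, None, None, 43]


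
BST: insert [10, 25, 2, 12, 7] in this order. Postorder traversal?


Root = 10; build tree by BST insertion.
Postorder traversal: [7, 2, 12, 25, 10]


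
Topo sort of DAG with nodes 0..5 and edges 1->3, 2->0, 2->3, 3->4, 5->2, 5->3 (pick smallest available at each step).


Kahn's algorithm, process smallest node first
Order: [1, 5, 2, 0, 3, 4]


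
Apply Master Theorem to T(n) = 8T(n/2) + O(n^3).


a=8, b=2, c=3. log_2(8)=3 = c=3. Case 2: O(n^c log n) = O(n^3 log n)
Complexity: O(n^3 log n)


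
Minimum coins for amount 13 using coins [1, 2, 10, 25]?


dp[0]=0; dp[i]=1+min(dp[i-c] for c in coins)
...dp[8]=4, dp[9]=5, dp[10]=1, dp[11]=2, dp[12]=2, dp[13]=3
Minimum coins for 13 = 3


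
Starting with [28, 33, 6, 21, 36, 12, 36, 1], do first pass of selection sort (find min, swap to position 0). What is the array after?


After one pass: [1, 33, 6, 21, 36, 12, 36, 28]


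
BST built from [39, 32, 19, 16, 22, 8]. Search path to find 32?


BST root = 39
Search for 32: compare at each node
Path: [39, 32]


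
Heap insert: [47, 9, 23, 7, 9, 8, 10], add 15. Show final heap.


Append 15: [47, 9, 23, 7, 9, 8, 10, 15]
Bubble up: swap idx 7(15) with idx 3(7); swap idx 3(15) with idx 1(9)
Result: [47, 15, 23, 9, 9, 8, 10, 7]


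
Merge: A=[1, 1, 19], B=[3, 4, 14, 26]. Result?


Compare heads, take smaller each step.
Merged: [1, 1, 3, 4, 14, 19, 26]


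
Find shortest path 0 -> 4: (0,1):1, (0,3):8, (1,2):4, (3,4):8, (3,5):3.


Dijkstra from 0:
Distances: {0: 0, 1: 1, 2: 5, 3: 8, 4: 16, 5: 11}
Shortest distance to 4 = 16, path = [0, 3, 4]


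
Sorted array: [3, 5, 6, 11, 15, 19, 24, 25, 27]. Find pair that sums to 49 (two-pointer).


Two pointers: lo=0, hi=8
Found pair: (24, 25) summing to 49


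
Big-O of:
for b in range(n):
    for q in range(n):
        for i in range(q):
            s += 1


Per nesting level: O(n) * O(n) * O(n) [triangular over q] = O(n^3)
Complexity: O(n^3)


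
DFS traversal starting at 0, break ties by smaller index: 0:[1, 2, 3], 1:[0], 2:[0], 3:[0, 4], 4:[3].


DFS stack-based: start with [0]
Visit order: [0, 1, 2, 3, 4]


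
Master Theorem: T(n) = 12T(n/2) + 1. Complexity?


a=12, b=2, c=0. log_2(12)=3.585 > c=0. Case 1: O(n^log_b(a)) = O(n^3.585)
Complexity: O(n^3.585)


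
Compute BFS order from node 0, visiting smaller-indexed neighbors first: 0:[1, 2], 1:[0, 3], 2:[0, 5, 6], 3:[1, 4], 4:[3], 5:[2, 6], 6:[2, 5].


BFS queue: start with [0]
Visit order: [0, 1, 2, 3, 5, 6, 4]


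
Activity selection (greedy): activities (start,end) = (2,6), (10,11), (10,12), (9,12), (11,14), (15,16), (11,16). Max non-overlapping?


Greedy: pick earliest-ending, then skip overlaps.
Selected (4 activities): [(2, 6), (10, 11), (11, 14), (15, 16)]


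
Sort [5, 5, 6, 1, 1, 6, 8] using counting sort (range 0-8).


Count array: [0, 2, 0, 0, 0, 2, 2, 0, 1]
Reconstruct: [1, 1, 5, 5, 6, 6, 8]


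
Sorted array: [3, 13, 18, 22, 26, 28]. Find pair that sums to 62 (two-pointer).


Two pointers: lo=0, hi=5
No pair sums to 62


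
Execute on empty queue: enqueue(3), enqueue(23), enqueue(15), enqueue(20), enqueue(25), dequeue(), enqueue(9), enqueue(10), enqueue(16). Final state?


enqueue(3) -> [3]
enqueue(23) -> [3, 23]
enqueue(15) -> [3, 23, 15]
enqueue(20) -> [3, 23, 15, 20]
enqueue(25) -> [3, 23, 15, 20, 25]
dequeue() returns 3 -> [23, 15, 20, 25]
enqueue(9) -> [23, 15, 20, 25, 9]
enqueue(10) -> [23, 15, 20, 25, 9, 10]
enqueue(16) -> [23, 15, 20, 25, 9, 10, 16]
Final queue (front to back): [23, 15, 20, 25, 9, 10, 16]


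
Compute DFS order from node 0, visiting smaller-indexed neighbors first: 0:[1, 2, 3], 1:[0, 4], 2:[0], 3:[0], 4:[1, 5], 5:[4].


DFS stack-based: start with [0]
Visit order: [0, 1, 4, 5, 2, 3]


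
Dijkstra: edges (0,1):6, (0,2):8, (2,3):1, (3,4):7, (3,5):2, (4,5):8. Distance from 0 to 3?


Dijkstra from 0:
Distances: {0: 0, 1: 6, 2: 8, 3: 9, 4: 16, 5: 11}
Shortest distance to 3 = 9, path = [0, 2, 3]


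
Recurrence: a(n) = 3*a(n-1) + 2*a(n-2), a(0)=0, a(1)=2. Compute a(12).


Build bottom-up:
...a(10)=159294, a(11)=567334, a(12)=3*567334+2*159294=2020590


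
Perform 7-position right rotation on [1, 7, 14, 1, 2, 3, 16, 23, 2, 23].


Right rotate by 7: [1, 2, 3, 16, 23, 2, 23, 1, 7, 14]


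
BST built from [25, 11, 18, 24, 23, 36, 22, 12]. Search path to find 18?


BST root = 25
Search for 18: compare at each node
Path: [25, 11, 18]


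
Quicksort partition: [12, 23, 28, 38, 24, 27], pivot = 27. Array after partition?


Elements <= 27 go left of pivot.
Result: [12, 23, 24, 27, 28, 38], pivot at index 3


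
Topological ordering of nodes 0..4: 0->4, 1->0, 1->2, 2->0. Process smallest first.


Kahn's algorithm, process smallest node first
Order: [1, 2, 0, 3, 4]


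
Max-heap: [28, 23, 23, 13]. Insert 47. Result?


Append 47: [28, 23, 23, 13, 47]
Bubble up: swap idx 4(47) with idx 1(23); swap idx 1(47) with idx 0(28)
Result: [47, 28, 23, 13, 23]


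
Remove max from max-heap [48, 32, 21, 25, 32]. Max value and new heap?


Max = 48
Replace root with last, heapify down
Resulting heap: [32, 32, 21, 25]


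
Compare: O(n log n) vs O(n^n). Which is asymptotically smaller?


linearithmic grows slower than n^n
O(n log n) is asymptotically smaller; O(n^n) grows faster


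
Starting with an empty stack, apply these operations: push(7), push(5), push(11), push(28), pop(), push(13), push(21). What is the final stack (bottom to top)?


push(7) -> [7]
push(5) -> [7, 5]
push(11) -> [7, 5, 11]
push(28) -> [7, 5, 11, 28]
pop() returns 28 -> [7, 5, 11]
push(13) -> [7, 5, 11, 13]
push(21) -> [7, 5, 11, 13, 21]
Final stack (bottom to top): [7, 5, 11, 13, 21]


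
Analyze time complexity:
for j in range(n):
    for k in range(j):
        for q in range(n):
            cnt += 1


Per nesting level: O(n) * O(n) [triangular over j] * O(n) = O(n^3)
Complexity: O(n^3)


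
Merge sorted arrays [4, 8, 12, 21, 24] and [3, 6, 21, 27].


Compare heads, take smaller each step.
Merged: [3, 4, 6, 8, 12, 21, 21, 24, 27]


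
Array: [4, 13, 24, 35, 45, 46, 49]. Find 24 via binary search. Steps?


Search for 24:
[0,6] mid=3 arr[3]=35
[0,2] mid=1 arr[1]=13
[2,2] mid=2 arr[2]=24
Total: 3 comparisons


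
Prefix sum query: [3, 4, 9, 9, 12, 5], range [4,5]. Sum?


Prefix sums: [0, 3, 7, 16, 25, 37, 42]
Sum[4..5] = prefix[6] - prefix[4] = 42 - 25 = 17


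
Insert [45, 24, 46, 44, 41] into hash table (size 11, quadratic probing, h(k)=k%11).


Insertions: 45->slot 1; 24->slot 2; 46->slot 3; 44->slot 0; 41->slot 8
Table: [44, 45, 24, 46, None, None, None, None, 41, None, None]


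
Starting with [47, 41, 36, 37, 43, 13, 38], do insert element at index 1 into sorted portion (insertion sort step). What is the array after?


After one pass: [41, 47, 36, 37, 43, 13, 38]


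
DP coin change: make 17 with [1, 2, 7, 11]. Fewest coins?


dp[0]=0; dp[i]=1+min(dp[i-c] for c in coins)
...dp[12]=2, dp[13]=2, dp[14]=2, dp[15]=3, dp[16]=3, dp[17]=4
Minimum coins for 17 = 4


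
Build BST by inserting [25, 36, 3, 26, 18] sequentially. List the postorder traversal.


Root = 25; build tree by BST insertion.
Postorder traversal: [18, 3, 26, 36, 25]


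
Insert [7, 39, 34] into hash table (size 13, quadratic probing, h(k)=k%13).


Insertions: 7->slot 7; 39->slot 0; 34->slot 8
Table: [39, None, None, None, None, None, None, 7, 34, None, None, None, None]


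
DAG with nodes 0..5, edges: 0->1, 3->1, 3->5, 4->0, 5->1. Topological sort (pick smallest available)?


Kahn's algorithm, process smallest node first
Order: [2, 3, 4, 0, 5, 1]


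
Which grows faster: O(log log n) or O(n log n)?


double-logarithmic grows slower than linearithmic
O(log log n) is asymptotically smaller; O(n log n) grows faster


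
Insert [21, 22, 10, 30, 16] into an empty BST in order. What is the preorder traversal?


Root = 21; build tree by BST insertion.
Preorder traversal: [21, 10, 16, 22, 30]


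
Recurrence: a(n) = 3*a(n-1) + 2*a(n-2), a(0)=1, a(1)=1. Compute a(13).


Build bottom-up:
...a(11)=442961, a(12)=1577629, a(13)=3*1577629+2*442961=5618809


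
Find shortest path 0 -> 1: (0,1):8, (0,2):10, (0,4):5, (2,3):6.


Dijkstra from 0:
Distances: {0: 0, 1: 8, 2: 10, 3: 16, 4: 5}
Shortest distance to 1 = 8, path = [0, 1]


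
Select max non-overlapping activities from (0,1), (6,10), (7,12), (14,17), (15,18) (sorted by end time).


Greedy: pick earliest-ending, then skip overlaps.
Selected (3 activities): [(0, 1), (6, 10), (14, 17)]


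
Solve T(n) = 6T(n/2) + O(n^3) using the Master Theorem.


a=6, b=2, c=3. log_2(6)=2.585 < c=3. Case 3: O(n^c) = O(n^3)
Complexity: O(n^3)


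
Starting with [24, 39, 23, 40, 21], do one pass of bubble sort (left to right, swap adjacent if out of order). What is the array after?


After one pass: [24, 23, 39, 21, 40]


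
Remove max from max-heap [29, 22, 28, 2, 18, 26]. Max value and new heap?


Max = 29
Replace root with last, heapify down
Resulting heap: [28, 22, 26, 2, 18]


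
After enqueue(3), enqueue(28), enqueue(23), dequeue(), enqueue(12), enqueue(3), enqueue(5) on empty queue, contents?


enqueue(3) -> [3]
enqueue(28) -> [3, 28]
enqueue(23) -> [3, 28, 23]
dequeue() returns 3 -> [28, 23]
enqueue(12) -> [28, 23, 12]
enqueue(3) -> [28, 23, 12, 3]
enqueue(5) -> [28, 23, 12, 3, 5]
Final queue (front to back): [28, 23, 12, 3, 5]


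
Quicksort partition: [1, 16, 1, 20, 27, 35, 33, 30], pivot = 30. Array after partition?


Elements <= 30 go left of pivot.
Result: [1, 16, 1, 20, 27, 30, 33, 35], pivot at index 5


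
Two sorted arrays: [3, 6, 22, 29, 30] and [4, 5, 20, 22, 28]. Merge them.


Compare heads, take smaller each step.
Merged: [3, 4, 5, 6, 20, 22, 22, 28, 29, 30]


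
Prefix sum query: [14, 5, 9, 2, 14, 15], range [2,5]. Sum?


Prefix sums: [0, 14, 19, 28, 30, 44, 59]
Sum[2..5] = prefix[6] - prefix[2] = 59 - 19 = 40


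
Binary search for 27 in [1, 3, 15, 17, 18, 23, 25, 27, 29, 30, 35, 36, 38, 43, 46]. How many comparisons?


Search for 27:
[0,14] mid=7 arr[7]=27
Total: 1 comparisons


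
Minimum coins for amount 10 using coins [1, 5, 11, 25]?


dp[0]=0; dp[i]=1+min(dp[i-c] for c in coins)
...dp[5]=1, dp[6]=2, dp[7]=3, dp[8]=4, dp[9]=5, dp[10]=2
Minimum coins for 10 = 2


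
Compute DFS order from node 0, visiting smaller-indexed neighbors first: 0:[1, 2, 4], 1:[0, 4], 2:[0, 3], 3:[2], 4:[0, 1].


DFS stack-based: start with [0]
Visit order: [0, 1, 4, 2, 3]


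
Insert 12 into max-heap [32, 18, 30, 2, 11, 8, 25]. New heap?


Append 12: [32, 18, 30, 2, 11, 8, 25, 12]
Bubble up: swap idx 7(12) with idx 3(2)
Result: [32, 18, 30, 12, 11, 8, 25, 2]


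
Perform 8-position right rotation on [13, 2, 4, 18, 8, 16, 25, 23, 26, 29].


Right rotate by 8: [4, 18, 8, 16, 25, 23, 26, 29, 13, 2]


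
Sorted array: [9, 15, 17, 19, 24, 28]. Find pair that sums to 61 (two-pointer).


Two pointers: lo=0, hi=5
No pair sums to 61


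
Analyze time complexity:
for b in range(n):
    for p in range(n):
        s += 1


Per nesting level: O(n) * O(n) = O(n^2)
Complexity: O(n^2)


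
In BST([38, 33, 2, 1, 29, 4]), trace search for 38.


BST root = 38
Search for 38: compare at each node
Path: [38]


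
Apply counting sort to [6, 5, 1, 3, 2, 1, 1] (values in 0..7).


Count array: [0, 3, 1, 1, 0, 1, 1, 0]
Reconstruct: [1, 1, 1, 2, 3, 5, 6]


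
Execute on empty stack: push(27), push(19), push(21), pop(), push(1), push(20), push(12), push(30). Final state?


push(27) -> [27]
push(19) -> [27, 19]
push(21) -> [27, 19, 21]
pop() returns 21 -> [27, 19]
push(1) -> [27, 19, 1]
push(20) -> [27, 19, 1, 20]
push(12) -> [27, 19, 1, 20, 12]
push(30) -> [27, 19, 1, 20, 12, 30]
Final stack (bottom to top): [27, 19, 1, 20, 12, 30]


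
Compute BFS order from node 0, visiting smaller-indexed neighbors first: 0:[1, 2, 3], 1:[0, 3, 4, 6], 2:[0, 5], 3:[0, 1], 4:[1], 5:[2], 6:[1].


BFS queue: start with [0]
Visit order: [0, 1, 2, 3, 4, 6, 5]


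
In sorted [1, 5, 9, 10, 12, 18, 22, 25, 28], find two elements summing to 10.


Two pointers: lo=0, hi=8
Found pair: (1, 9) summing to 10


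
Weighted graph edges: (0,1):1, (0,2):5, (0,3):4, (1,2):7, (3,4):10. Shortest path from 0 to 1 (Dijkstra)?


Dijkstra from 0:
Distances: {0: 0, 1: 1, 2: 5, 3: 4, 4: 14}
Shortest distance to 1 = 1, path = [0, 1]


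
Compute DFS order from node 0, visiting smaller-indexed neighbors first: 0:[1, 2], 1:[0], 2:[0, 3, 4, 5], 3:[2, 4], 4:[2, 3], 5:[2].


DFS stack-based: start with [0]
Visit order: [0, 1, 2, 3, 4, 5]


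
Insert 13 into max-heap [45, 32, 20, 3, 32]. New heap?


Append 13: [45, 32, 20, 3, 32, 13]
Bubble up: no swaps needed
Result: [45, 32, 20, 3, 32, 13]


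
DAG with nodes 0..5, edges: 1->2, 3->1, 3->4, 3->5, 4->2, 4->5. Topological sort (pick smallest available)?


Kahn's algorithm, process smallest node first
Order: [0, 3, 1, 4, 2, 5]


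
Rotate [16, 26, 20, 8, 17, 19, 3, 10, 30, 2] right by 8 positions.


Right rotate by 8: [20, 8, 17, 19, 3, 10, 30, 2, 16, 26]


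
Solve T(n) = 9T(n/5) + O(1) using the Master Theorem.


a=9, b=5, c=0. log_5(9)=1.365 > c=0. Case 1: O(n^log_b(a)) = O(n^1.365)
Complexity: O(n^1.365)


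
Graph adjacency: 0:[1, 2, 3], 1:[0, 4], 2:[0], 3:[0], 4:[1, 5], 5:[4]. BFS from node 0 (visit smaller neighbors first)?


BFS queue: start with [0]
Visit order: [0, 1, 2, 3, 4, 5]


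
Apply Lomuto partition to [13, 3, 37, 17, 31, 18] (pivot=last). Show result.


Elements <= 18 go left of pivot.
Result: [13, 3, 17, 18, 31, 37], pivot at index 3


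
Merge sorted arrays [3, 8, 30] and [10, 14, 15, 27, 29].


Compare heads, take smaller each step.
Merged: [3, 8, 10, 14, 15, 27, 29, 30]


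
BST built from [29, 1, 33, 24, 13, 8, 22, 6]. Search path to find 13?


BST root = 29
Search for 13: compare at each node
Path: [29, 1, 24, 13]


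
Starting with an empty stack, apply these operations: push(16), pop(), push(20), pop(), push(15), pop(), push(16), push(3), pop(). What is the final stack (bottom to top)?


push(16) -> [16]
pop() returns 16 -> []
push(20) -> [20]
pop() returns 20 -> []
push(15) -> [15]
pop() returns 15 -> []
push(16) -> [16]
push(3) -> [16, 3]
pop() returns 3 -> [16]
Final stack (bottom to top): [16]


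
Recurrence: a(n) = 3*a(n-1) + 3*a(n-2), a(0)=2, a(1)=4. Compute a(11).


Build bottom-up:
...a(9)=197154, a(10)=747468, a(11)=3*747468+3*197154=2833866


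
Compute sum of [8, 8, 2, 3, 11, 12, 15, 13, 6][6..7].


Prefix sums: [0, 8, 16, 18, 21, 32, 44, 59, 72, 78]
Sum[6..7] = prefix[8] - prefix[6] = 72 - 44 = 28


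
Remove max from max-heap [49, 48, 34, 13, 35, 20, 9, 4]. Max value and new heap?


Max = 49
Replace root with last, heapify down
Resulting heap: [48, 35, 34, 13, 4, 20, 9]


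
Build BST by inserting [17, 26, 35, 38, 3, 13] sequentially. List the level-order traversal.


Root = 17; build tree by BST insertion.
Level-Order traversal: [17, 3, 26, 13, 35, 38]


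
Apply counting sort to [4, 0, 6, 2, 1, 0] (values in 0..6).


Count array: [2, 1, 1, 0, 1, 0, 1]
Reconstruct: [0, 0, 1, 2, 4, 6]


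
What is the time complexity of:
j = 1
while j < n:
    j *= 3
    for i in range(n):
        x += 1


Per nesting level: O(log n) * O(n) = O(n log n)
Complexity: O(n log n)


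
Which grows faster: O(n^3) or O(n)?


linear grows slower than cubic
O(n) is asymptotically smaller; O(n^3) grows faster


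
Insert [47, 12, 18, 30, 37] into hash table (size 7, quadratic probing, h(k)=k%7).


Insertions: 47->slot 5; 12->slot 6; 18->slot 4; 30->slot 2; 37->slot 3
Table: [None, None, 30, 37, 18, 47, 12]


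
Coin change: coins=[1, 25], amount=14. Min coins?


dp[0]=0; dp[i]=1+min(dp[i-c] for c in coins)
...dp[9]=9, dp[10]=10, dp[11]=11, dp[12]=12, dp[13]=13, dp[14]=14
Minimum coins for 14 = 14


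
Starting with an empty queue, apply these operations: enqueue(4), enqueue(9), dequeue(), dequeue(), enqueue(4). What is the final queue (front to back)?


enqueue(4) -> [4]
enqueue(9) -> [4, 9]
dequeue() returns 4 -> [9]
dequeue() returns 9 -> []
enqueue(4) -> [4]
Final queue (front to back): [4]


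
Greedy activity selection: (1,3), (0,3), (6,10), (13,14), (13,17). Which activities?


Greedy: pick earliest-ending, then skip overlaps.
Selected (3 activities): [(1, 3), (6, 10), (13, 14)]


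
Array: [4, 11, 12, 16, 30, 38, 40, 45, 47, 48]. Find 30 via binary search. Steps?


Search for 30:
[0,9] mid=4 arr[4]=30
Total: 1 comparisons


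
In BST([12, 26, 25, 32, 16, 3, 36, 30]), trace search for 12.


BST root = 12
Search for 12: compare at each node
Path: [12]


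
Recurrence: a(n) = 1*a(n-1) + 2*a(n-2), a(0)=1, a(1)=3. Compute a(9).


Build bottom-up:
...a(7)=171, a(8)=341, a(9)=1*341+2*171=683


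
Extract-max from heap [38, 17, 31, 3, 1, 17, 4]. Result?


Max = 38
Replace root with last, heapify down
Resulting heap: [31, 17, 17, 3, 1, 4]


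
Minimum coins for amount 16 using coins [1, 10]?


dp[0]=0; dp[i]=1+min(dp[i-c] for c in coins)
...dp[11]=2, dp[12]=3, dp[13]=4, dp[14]=5, dp[15]=6, dp[16]=7
Minimum coins for 16 = 7


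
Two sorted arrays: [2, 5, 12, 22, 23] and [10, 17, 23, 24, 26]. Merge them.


Compare heads, take smaller each step.
Merged: [2, 5, 10, 12, 17, 22, 23, 23, 24, 26]


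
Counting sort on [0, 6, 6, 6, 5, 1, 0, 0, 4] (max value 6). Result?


Count array: [3, 1, 0, 0, 1, 1, 3]
Reconstruct: [0, 0, 0, 1, 4, 5, 6, 6, 6]


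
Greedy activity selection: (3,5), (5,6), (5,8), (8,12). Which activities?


Greedy: pick earliest-ending, then skip overlaps.
Selected (3 activities): [(3, 5), (5, 6), (8, 12)]


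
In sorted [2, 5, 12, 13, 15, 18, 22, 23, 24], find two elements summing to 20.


Two pointers: lo=0, hi=8
Found pair: (2, 18) summing to 20


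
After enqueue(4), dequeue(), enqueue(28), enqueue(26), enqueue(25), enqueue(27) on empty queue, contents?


enqueue(4) -> [4]
dequeue() returns 4 -> []
enqueue(28) -> [28]
enqueue(26) -> [28, 26]
enqueue(25) -> [28, 26, 25]
enqueue(27) -> [28, 26, 25, 27]
Final queue (front to back): [28, 26, 25, 27]


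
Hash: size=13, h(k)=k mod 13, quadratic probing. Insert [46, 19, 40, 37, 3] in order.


Insertions: 46->slot 7; 19->slot 6; 40->slot 1; 37->slot 11; 3->slot 3
Table: [None, 40, None, 3, None, None, 19, 46, None, None, None, 37, None]


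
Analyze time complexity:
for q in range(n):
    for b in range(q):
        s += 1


Per nesting level: O(n) * O(n) [triangular over q] = O(n^2)
Complexity: O(n^2)


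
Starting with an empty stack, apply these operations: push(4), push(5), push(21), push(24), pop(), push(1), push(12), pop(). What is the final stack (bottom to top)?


push(4) -> [4]
push(5) -> [4, 5]
push(21) -> [4, 5, 21]
push(24) -> [4, 5, 21, 24]
pop() returns 24 -> [4, 5, 21]
push(1) -> [4, 5, 21, 1]
push(12) -> [4, 5, 21, 1, 12]
pop() returns 12 -> [4, 5, 21, 1]
Final stack (bottom to top): [4, 5, 21, 1]


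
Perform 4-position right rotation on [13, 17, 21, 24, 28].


Right rotate by 4: [17, 21, 24, 28, 13]


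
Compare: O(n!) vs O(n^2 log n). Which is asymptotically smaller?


n^2 log n grows slower than factorial
O(n^2 log n) is asymptotically smaller; O(n!) grows faster


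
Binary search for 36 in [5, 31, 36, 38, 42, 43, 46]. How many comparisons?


Search for 36:
[0,6] mid=3 arr[3]=38
[0,2] mid=1 arr[1]=31
[2,2] mid=2 arr[2]=36
Total: 3 comparisons


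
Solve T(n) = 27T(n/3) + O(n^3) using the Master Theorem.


a=27, b=3, c=3. log_3(27)=3 = c=3. Case 2: O(n^c log n) = O(n^3 log n)
Complexity: O(n^3 log n)


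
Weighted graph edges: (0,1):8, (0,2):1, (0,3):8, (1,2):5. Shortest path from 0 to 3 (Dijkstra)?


Dijkstra from 0:
Distances: {0: 0, 1: 6, 2: 1, 3: 8}
Shortest distance to 3 = 8, path = [0, 3]


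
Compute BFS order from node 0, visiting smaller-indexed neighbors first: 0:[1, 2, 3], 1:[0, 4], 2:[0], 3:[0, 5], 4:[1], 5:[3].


BFS queue: start with [0]
Visit order: [0, 1, 2, 3, 4, 5]


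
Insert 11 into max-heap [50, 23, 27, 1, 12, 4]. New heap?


Append 11: [50, 23, 27, 1, 12, 4, 11]
Bubble up: no swaps needed
Result: [50, 23, 27, 1, 12, 4, 11]


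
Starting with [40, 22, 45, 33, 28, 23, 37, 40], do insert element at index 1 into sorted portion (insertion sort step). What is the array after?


After one pass: [22, 40, 45, 33, 28, 23, 37, 40]


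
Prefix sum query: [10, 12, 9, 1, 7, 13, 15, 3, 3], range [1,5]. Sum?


Prefix sums: [0, 10, 22, 31, 32, 39, 52, 67, 70, 73]
Sum[1..5] = prefix[6] - prefix[1] = 52 - 10 = 42


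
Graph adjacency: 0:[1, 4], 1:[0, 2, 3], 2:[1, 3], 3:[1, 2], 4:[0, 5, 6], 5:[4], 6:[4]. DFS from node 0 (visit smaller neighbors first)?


DFS stack-based: start with [0]
Visit order: [0, 1, 2, 3, 4, 5, 6]


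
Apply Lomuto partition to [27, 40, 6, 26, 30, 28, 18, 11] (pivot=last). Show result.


Elements <= 11 go left of pivot.
Result: [6, 11, 27, 26, 30, 28, 18, 40], pivot at index 1


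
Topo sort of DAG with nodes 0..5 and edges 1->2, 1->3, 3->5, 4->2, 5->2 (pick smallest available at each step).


Kahn's algorithm, process smallest node first
Order: [0, 1, 3, 4, 5, 2]


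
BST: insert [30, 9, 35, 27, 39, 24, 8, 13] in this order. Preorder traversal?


Root = 30; build tree by BST insertion.
Preorder traversal: [30, 9, 8, 27, 24, 13, 35, 39]


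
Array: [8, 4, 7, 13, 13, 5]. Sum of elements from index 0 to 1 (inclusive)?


Prefix sums: [0, 8, 12, 19, 32, 45, 50]
Sum[0..1] = prefix[2] - prefix[0] = 12 - 0 = 12


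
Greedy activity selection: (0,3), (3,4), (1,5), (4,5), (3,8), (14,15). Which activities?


Greedy: pick earliest-ending, then skip overlaps.
Selected (4 activities): [(0, 3), (3, 4), (4, 5), (14, 15)]


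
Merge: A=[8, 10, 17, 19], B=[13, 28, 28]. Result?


Compare heads, take smaller each step.
Merged: [8, 10, 13, 17, 19, 28, 28]


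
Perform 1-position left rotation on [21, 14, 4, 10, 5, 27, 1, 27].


Left rotate by 1: [14, 4, 10, 5, 27, 1, 27, 21]


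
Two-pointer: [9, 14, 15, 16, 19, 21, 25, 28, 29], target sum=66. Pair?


Two pointers: lo=0, hi=8
No pair sums to 66


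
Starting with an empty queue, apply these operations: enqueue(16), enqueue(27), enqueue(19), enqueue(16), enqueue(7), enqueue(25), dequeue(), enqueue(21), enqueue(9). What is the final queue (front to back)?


enqueue(16) -> [16]
enqueue(27) -> [16, 27]
enqueue(19) -> [16, 27, 19]
enqueue(16) -> [16, 27, 19, 16]
enqueue(7) -> [16, 27, 19, 16, 7]
enqueue(25) -> [16, 27, 19, 16, 7, 25]
dequeue() returns 16 -> [27, 19, 16, 7, 25]
enqueue(21) -> [27, 19, 16, 7, 25, 21]
enqueue(9) -> [27, 19, 16, 7, 25, 21, 9]
Final queue (front to back): [27, 19, 16, 7, 25, 21, 9]


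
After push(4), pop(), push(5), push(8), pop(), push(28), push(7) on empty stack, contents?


push(4) -> [4]
pop() returns 4 -> []
push(5) -> [5]
push(8) -> [5, 8]
pop() returns 8 -> [5]
push(28) -> [5, 28]
push(7) -> [5, 28, 7]
Final stack (bottom to top): [5, 28, 7]


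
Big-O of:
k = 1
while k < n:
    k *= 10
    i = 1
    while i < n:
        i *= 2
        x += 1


Per nesting level: O(log n) * O(log n) = O((log n)^2)
Complexity: O((log n)^2)


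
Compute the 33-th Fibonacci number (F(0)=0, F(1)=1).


F(n)=F(n-1)+F(n-2)
...F(31)=1346269, F(32)=2178309, F(33)=3524578


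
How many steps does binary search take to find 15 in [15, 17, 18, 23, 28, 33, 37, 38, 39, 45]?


Search for 15:
[0,9] mid=4 arr[4]=28
[0,3] mid=1 arr[1]=17
[0,0] mid=0 arr[0]=15
Total: 3 comparisons


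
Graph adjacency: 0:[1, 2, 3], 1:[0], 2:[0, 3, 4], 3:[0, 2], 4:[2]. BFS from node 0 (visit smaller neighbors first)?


BFS queue: start with [0]
Visit order: [0, 1, 2, 3, 4]


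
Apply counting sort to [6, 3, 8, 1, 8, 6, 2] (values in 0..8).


Count array: [0, 1, 1, 1, 0, 0, 2, 0, 2]
Reconstruct: [1, 2, 3, 6, 6, 8, 8]


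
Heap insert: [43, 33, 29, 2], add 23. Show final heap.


Append 23: [43, 33, 29, 2, 23]
Bubble up: no swaps needed
Result: [43, 33, 29, 2, 23]


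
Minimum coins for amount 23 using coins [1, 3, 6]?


dp[0]=0; dp[i]=1+min(dp[i-c] for c in coins)
...dp[18]=3, dp[19]=4, dp[20]=5, dp[21]=4, dp[22]=5, dp[23]=6
Minimum coins for 23 = 6


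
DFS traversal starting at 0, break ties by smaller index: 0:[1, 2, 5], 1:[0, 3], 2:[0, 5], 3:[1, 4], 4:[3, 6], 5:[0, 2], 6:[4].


DFS stack-based: start with [0]
Visit order: [0, 1, 3, 4, 6, 2, 5]
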